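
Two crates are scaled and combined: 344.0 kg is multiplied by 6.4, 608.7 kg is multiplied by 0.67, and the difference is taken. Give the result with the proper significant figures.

344.0 × 6.4 = 2201.6 → 2.2 × 10³ kg (2 s.f., last digit at the 10^2 place).
608.7 × 0.67 = 407.829 → 4.1 × 10² kg (2 s.f., last digit at the 10^1 place).
Difference: 1793.771 kg; keep the coarser place, 10^2.
Result: 1.8 × 10³ kg.

1.8 × 10³ kg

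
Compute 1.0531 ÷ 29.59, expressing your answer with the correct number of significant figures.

1.0531 ÷ 29.59 = 0.0355897262589…
Multiplication/division keeps the fewest significant figures: 1.0531 → 5 s.f., 29.59 → 4 s.f.; limit is 4.
Rounded to 4 significant figures: 0.03559.

0.03559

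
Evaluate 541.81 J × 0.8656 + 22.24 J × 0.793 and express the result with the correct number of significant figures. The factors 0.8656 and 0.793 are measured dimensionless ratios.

486.6 J

541.81 × 0.8656 = 468.990736 → 469.0 J (4 s.f., last digit at the 10^-1 place).
22.24 × 0.793 = 17.63632 → 17.6 J (3 s.f., last digit at the 10^-1 place).
Sum: 486.627056 J; keep the coarser place, 10^-1.
Result: 486.6 J.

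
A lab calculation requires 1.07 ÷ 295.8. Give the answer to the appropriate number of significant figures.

1.07 ÷ 295.8 = 0.00361730899256…
Multiplication/division keeps the fewest significant figures: 1.07 → 3 s.f., 295.8 → 4 s.f.; limit is 3.
Rounded to 3 significant figures: 0.00362.

0.00362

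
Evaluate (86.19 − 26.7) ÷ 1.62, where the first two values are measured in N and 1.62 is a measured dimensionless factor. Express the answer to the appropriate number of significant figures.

36.7 N

86.19 N − 26.7 N = 59.49 N; the difference is limited to 1 decimal place (3 s.f.).
Carrying full precision, 59.49 ÷ 1.62 = 36.7222222222… N; 1.62 has 3 s.f., so the result keeps min(3, 3) = 3 s.f.
Rounded to 3 significant figures: 36.7 N.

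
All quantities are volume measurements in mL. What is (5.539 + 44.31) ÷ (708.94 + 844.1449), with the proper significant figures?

3.210 × 10^-2

5.539 + 44.31 = 49.849, limited to 2 d.p. → 4 s.f.; 708.94 + 844.1449 = 1553.0849, limited to 2 d.p. → 6 s.f.
Carrying full precision, 49.849 ÷ 1553.0849 = 0.0320967643173…; keep min(4, 6) = 4 s.f.
Rounded to 4 significant figures: 3.210 × 10^-2.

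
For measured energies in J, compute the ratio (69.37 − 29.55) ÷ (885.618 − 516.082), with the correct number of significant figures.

69.37 − 29.55 = 39.82, limited to 2 d.p. → 4 s.f.; 885.618 − 516.082 = 369.536, limited to 3 d.p. → 6 s.f.
Carrying full precision, 39.82 ÷ 369.536 = 0.107756754416…; keep min(4, 6) = 4 s.f.
Rounded to 4 significant figures: 0.1078.

0.1078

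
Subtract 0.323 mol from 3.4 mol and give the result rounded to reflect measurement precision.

3.1 mol

3.4 mol − 0.323 mol = 3.077 mol.
Addition/subtraction keeps the fewest decimal places: 3.4 → 1 decimal place, 0.323 → 3 decimal places; limit is 1.
Rounded to 1 decimal place: 3.1 mol.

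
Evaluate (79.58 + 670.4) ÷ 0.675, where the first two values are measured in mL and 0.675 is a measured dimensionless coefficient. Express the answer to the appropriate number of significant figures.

79.58 mL + 670.4 mL = 749.98 mL; the sum is limited to 1 decimal place (4 s.f.).
Carrying full precision, 749.98 ÷ 0.675 = 1111.08148148… mL; 0.675 has 3 s.f., so the result keeps min(4, 3) = 3 s.f.
Rounded to 3 significant figures: 1.11 × 10^3 mL.

1.11 × 10^3 mL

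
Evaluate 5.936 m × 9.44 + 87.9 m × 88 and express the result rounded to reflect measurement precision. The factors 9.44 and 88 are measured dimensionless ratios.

5.936 × 9.44 = 56.03584 → 56.0 m (3 s.f., last digit at the 10^-1 place).
87.9 × 88 = 7735.2 → 7.7 × 10^3 m (2 s.f., last digit at the 10^2 place).
Sum: 7791.23584 m; keep the coarser place, 10^2.
Result: 7.8 × 10^3 m.

7.8 × 10^3 m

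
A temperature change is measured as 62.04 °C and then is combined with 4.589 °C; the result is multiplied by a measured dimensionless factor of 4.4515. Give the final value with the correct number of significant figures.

296.6 °C

62.04 °C + 4.589 °C = 66.629 °C; the sum is limited to 2 decimal places (4 s.f.).
Carrying full precision, 66.629 × 4.4515 = 296.5989935 °C; 4.4515 has 5 s.f., so the result keeps min(4, 5) = 4 s.f.
Rounded to 4 significant figures: 296.6 °C.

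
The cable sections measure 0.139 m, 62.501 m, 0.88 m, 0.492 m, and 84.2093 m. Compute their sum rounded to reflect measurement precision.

148.22 m

0.139 m + 62.501 m + 0.88 m + 0.492 m + 84.2093 m = 148.2213 m.
Addition/subtraction keeps the fewest decimal places: 0.139 → 3 decimal places, 62.501 → 3 decimal places, 0.88 → 2 decimal places, 0.492 → 3 decimal places, 84.2093 → 4 decimal places; limit is 2.
Rounded to 2 decimal places: 148.22 m.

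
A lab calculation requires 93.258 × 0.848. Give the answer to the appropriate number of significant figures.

93.258 × 0.848 = 79.082784
Multiplication/division keeps the fewest significant figures: 93.258 → 5 s.f., 0.848 → 3 s.f.; limit is 3.
Rounded to 3 significant figures: 79.1.

79.1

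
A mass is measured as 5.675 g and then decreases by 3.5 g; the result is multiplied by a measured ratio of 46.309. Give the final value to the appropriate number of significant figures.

5.675 g − 3.5 g = 2.175 g; the difference is limited to 1 decimal place (2 s.f.).
Carrying full precision, 2.175 × 46.309 = 100.722075 g; 46.309 has 5 s.f., so the result keeps min(2, 5) = 2 s.f.
Rounded to 2 significant figures: 1.0 × 10² g.

1.0 × 10² g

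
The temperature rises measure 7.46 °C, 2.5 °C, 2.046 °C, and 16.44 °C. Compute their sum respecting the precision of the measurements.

28.4 °C

7.46 °C + 2.5 °C + 2.046 °C + 16.44 °C = 28.446 °C.
Addition/subtraction keeps the fewest decimal places: 7.46 → 2 decimal places, 2.5 → 1 decimal place, 2.046 → 3 decimal places, 16.44 → 2 decimal places; limit is 1.
Rounded to 1 decimal place: 28.4 °C.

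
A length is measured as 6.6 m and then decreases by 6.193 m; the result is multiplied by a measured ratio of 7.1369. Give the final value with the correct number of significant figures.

3 m

6.6 m − 6.193 m = 0.407 m; the difference is limited to 1 decimal place (1 s.f.).
Carrying full precision, 0.407 × 7.1369 = 2.9047183 m; 7.1369 has 5 s.f., so the result keeps min(1, 5) = 1 s.f.
Rounded to 1 significant figure: 3 m.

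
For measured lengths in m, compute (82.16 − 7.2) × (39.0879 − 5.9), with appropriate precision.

2.49 × 10^3 m²

82.16 − 7.2 = 74.96, limited to 1 d.p. → 3 s.f.; 39.0879 − 5.9 = 33.1879, limited to 1 d.p. → 3 s.f.
Carrying full precision, 74.96 × 33.1879 = 2487.764984; keep min(3, 3) = 3 s.f.
Rounded to 3 significant figures: 2.49 × 10^3 m².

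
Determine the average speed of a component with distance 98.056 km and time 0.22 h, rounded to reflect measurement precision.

average speed = 98.056 km ÷ 0.22 h = 445.709090909… km/h.
98.056 has 5 significant figures; 0.22 has 2.
Division/multiplication keeps the fewest: 2 significant figures.
Rounded: 4.5 × 10^2 km/h.

4.5 × 10^2 km/h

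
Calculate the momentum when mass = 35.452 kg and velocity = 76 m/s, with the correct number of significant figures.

2.7 × 10³ kg·m/s

momentum = 35.452 kg × 76 m/s = 2694.352 kg·m/s.
35.452 has 5 significant figures; 76 has 2.
Division/multiplication keeps the fewest: 2 significant figures.
Rounded: 2.7 × 10³ kg·m/s.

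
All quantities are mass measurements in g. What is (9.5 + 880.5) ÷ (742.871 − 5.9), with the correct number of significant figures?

1.208

9.5 + 880.5 = 890.0, limited to 1 d.p. → 4 s.f.; 742.871 − 5.9 = 736.971, limited to 1 d.p. → 4 s.f.
Carrying full precision, 890.0 ÷ 736.971 = 1.20764589109…; keep min(4, 4) = 4 s.f.
Rounded to 4 significant figures: 1.208.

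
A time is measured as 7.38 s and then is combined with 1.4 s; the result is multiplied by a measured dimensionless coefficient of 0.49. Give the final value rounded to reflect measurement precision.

4.3 s

7.38 s + 1.4 s = 8.78 s; the sum is limited to 1 decimal place (2 s.f.).
Carrying full precision, 8.78 × 0.49 = 4.3022 s; 0.49 has 2 s.f., so the result keeps min(2, 2) = 2 s.f.
Rounded to 2 significant figures: 4.3 s.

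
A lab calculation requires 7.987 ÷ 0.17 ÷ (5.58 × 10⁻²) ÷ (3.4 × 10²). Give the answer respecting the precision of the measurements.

7.987 ÷ 0.17 ÷ (5.58 × 10⁻²) ÷ (3.4 × 10²) = 2.47640485669…
Multiplication/division keeps the fewest significant figures: 7.987 → 4 s.f., 0.17 → 2 s.f., 5.58 × 10⁻² → 3 s.f., 3.4 × 10² → 2 s.f.; limit is 2.
Rounded to 2 significant figures: 2.5.

2.5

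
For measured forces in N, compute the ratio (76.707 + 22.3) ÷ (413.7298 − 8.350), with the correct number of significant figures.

2.44 × 10⁻¹

76.707 + 22.3 = 99.007, limited to 1 d.p. → 3 s.f.; 413.7298 − 8.350 = 405.3798, limited to 3 d.p. → 6 s.f.
Carrying full precision, 99.007 ÷ 405.3798 = 0.244232692404…; keep min(3, 6) = 3 s.f.
Rounded to 3 significant figures: 2.44 × 10⁻¹.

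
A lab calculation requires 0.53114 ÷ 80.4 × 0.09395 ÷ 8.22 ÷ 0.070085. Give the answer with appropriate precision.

0.00108

0.53114 ÷ 80.4 × 0.09395 ÷ 8.22 ÷ 0.070085 = 0.00107734016093…
Multiplication/division keeps the fewest significant figures: 0.53114 → 5 s.f., 80.4 → 3 s.f., 0.09395 → 4 s.f., 8.22 → 3 s.f., 0.070085 → 5 s.f.; limit is 3.
Rounded to 3 significant figures: 0.00108.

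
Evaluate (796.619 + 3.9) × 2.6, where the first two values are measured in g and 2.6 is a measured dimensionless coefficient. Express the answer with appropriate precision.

2.1 × 10³ g

796.619 g + 3.9 g = 800.519 g; the sum is limited to 1 decimal place (4 s.f.).
Carrying full precision, 800.519 × 2.6 = 2081.3494 g; 2.6 has 2 s.f., so the result keeps min(4, 2) = 2 s.f.
Rounded to 2 significant figures: 2.1 × 10³ g.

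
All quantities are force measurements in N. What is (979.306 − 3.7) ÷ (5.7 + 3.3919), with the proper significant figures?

979.306 − 3.7 = 975.606, limited to 1 d.p. → 4 s.f.; 5.7 + 3.3919 = 9.0919, limited to 1 d.p. → 2 s.f.
Carrying full precision, 975.606 ÷ 9.0919 = 107.304963759…; keep min(4, 2) = 2 s.f.
Rounded to 2 significant figures: 1.1 × 10².

1.1 × 10²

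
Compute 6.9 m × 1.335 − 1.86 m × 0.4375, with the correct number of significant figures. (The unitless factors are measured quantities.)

8.4 m

6.9 × 1.335 = 9.2115 → 9.2 m (2 s.f., last digit at the 10^-1 place).
1.86 × 0.4375 = 0.81375 → 0.814 m (3 s.f., last digit at the 10^-3 place).
Difference: 8.39775 m; keep the coarser place, 10^-1.
Result: 8.4 m.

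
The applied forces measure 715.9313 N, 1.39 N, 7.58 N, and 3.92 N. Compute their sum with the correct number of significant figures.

728.82 N

715.9313 N + 1.39 N + 7.58 N + 3.92 N = 728.8213 N.
Addition/subtraction keeps the fewest decimal places: 715.9313 → 4 decimal places, 1.39 → 2 decimal places, 7.58 → 2 decimal places, 3.92 → 2 decimal places; limit is 2.
Rounded to 2 decimal places: 728.82 N.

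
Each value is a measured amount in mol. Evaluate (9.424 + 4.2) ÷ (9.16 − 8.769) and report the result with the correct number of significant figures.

9.424 + 4.2 = 13.624, limited to 1 d.p. → 3 s.f.; 9.16 − 8.769 = 0.391, limited to 2 d.p. → 2 s.f.
Carrying full precision, 13.624 ÷ 0.391 = 34.8439897698…; keep min(3, 2) = 2 s.f.
Rounded to 2 significant figures: 35.

35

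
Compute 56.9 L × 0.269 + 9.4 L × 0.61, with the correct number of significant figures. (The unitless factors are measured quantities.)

21.0 L

56.9 × 0.269 = 15.3061 → 15.3 L (3 s.f., last digit at the 10^-1 place).
9.4 × 0.61 = 5.734 → 5.7 L (2 s.f., last digit at the 10^-1 place).
Sum: 21.0401 L; keep the coarser place, 10^-1.
Result: 21.0 L.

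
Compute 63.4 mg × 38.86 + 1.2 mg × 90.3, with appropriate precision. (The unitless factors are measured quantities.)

2.57 × 10^3 mg

63.4 × 38.86 = 2463.724 → 2.46 × 10^3 mg (3 s.f., last digit at the 10^1 place).
1.2 × 90.3 = 108.36 → 1.1 × 10^2 mg (2 s.f., last digit at the 10^1 place).
Sum: 2572.084 mg; keep the coarser place, 10^1.
Result: 2.57 × 10^3 mg.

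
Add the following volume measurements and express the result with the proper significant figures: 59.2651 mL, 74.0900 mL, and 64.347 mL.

59.2651 mL + 74.0900 mL + 64.347 mL = 197.7021 mL.
Addition/subtraction keeps the fewest decimal places: 59.2651 → 4 decimal places, 74.0900 → 4 decimal places, 64.347 → 3 decimal places; limit is 3.
Rounded to 3 decimal places: 197.702 mL.

197.702 mL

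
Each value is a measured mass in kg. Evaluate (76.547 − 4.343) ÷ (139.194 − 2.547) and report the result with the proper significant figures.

76.547 − 4.343 = 72.204, limited to 3 d.p. → 5 s.f.; 139.194 − 2.547 = 136.647, limited to 3 d.p. → 6 s.f.
Carrying full precision, 72.204 ÷ 136.647 = 0.528397988979…; keep min(5, 6) = 5 s.f.
Rounded to 5 significant figures: 0.52840.

0.52840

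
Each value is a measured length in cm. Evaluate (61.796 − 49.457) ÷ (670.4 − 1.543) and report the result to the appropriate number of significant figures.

0.01845

61.796 − 49.457 = 12.339, limited to 3 d.p. → 5 s.f.; 670.4 − 1.543 = 668.857, limited to 1 d.p. → 4 s.f.
Carrying full precision, 12.339 ÷ 668.857 = 0.0184478894592…; keep min(5, 4) = 4 s.f.
Rounded to 4 significant figures: 0.01845.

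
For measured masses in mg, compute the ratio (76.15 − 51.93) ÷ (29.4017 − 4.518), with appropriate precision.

76.15 − 51.93 = 24.22, limited to 2 d.p. → 4 s.f.; 29.4017 − 4.518 = 24.8837, limited to 3 d.p. → 5 s.f.
Carrying full precision, 24.22 ÷ 24.8837 = 0.973327921491…; keep min(4, 5) = 4 s.f.
Rounded to 4 significant figures: 0.9733.

0.9733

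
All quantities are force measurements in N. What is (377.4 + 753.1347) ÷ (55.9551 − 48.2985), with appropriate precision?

147.65

377.4 + 753.1347 = 1130.5347, limited to 1 d.p. → 5 s.f.; 55.9551 − 48.2985 = 7.6566, limited to 4 d.p. → 5 s.f.
Carrying full precision, 1130.5347 ÷ 7.6566 = 147.654925163…; keep min(5, 5) = 5 s.f.
Rounded to 5 significant figures: 147.65.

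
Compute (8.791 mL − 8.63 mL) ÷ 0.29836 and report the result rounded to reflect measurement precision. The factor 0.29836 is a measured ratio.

8.791 mL − 8.63 mL = 0.161 mL; the difference is limited to 2 decimal places (2 s.f.).
Carrying full precision, 0.161 ÷ 0.29836 = 0.539616570586… mL; 0.29836 has 5 s.f., so the result keeps min(2, 5) = 2 s.f.
Rounded to 2 significant figures: 0.54 mL.

0.54 mL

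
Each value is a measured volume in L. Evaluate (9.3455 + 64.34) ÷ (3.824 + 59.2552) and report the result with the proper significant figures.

9.3455 + 64.34 = 73.6855, limited to 2 d.p. → 4 s.f.; 3.824 + 59.2552 = 63.0792, limited to 3 d.p. → 5 s.f.
Carrying full precision, 73.6855 ÷ 63.0792 = 1.168142589…; keep min(4, 5) = 4 s.f.
Rounded to 4 significant figures: 1.168.

1.168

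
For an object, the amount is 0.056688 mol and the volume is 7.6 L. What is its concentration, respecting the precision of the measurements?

concentration = 0.056688 mol ÷ 7.6 L = 0.00745894736842… mol/L.
0.056688 has 5 significant figures; 7.6 has 2.
Division/multiplication keeps the fewest: 2 significant figures.
Rounded: 0.0075 mol/L.

0.0075 mol/L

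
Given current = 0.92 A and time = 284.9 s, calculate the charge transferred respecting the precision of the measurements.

2.6 × 10^2 C

charge transferred = 0.92 A × 284.9 s = 262.108 C.
0.92 has 2 significant figures; 284.9 has 4.
Division/multiplication keeps the fewest: 2 significant figures.
Rounded: 2.6 × 10^2 C.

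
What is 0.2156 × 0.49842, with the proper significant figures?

0.2156 × 0.49842 = 0.107459352
Multiplication/division keeps the fewest significant figures: 0.2156 → 4 s.f., 0.49842 → 5 s.f.; limit is 4.
Rounded to 4 significant figures: 0.1075.

0.1075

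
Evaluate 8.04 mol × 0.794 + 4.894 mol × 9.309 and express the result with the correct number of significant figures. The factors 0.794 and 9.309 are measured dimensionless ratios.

8.04 × 0.794 = 6.38376 → 6.38 mol (3 s.f., last digit at the 10^-2 place).
4.894 × 9.309 = 45.558246 → 45.56 mol (4 s.f., last digit at the 10^-2 place).
Sum: 51.942006 mol; keep the coarser place, 10^-2.
Result: 51.94 mol.

51.94 mol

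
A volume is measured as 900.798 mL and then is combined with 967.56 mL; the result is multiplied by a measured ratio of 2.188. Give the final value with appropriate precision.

4088 mL

900.798 mL + 967.56 mL = 1868.358 mL; the sum is limited to 2 decimal places (6 s.f.).
Carrying full precision, 1868.358 × 2.188 = 4087.967304 mL; 2.188 has 4 s.f., so the result keeps min(6, 4) = 4 s.f.
Rounded to 4 significant figures: 4088 mL.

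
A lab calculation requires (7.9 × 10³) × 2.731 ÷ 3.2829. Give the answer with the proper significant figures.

(7.9 × 10³) × 2.731 ÷ 3.2829 = 6571.90289074…
Multiplication/division keeps the fewest significant figures: 7.9 × 10³ → 2 s.f., 2.731 → 4 s.f., 3.2829 → 5 s.f.; limit is 2.
Rounded to 2 significant figures: 6.6 × 10³.

6.6 × 10³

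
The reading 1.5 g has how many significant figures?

2

1.5: every digit is nonzero and significant.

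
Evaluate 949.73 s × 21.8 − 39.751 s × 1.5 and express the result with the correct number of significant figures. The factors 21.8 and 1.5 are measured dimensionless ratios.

949.73 × 21.8 = 20704.114 → 2.07 × 10^4 s (3 s.f., last digit at the 10^2 place).
39.751 × 1.5 = 59.6265 → 60. s (2 s.f., last digit at the 10^0 place).
Difference: 20644.4875 s; keep the coarser place, 10^2.
Result: 2.06 × 10^4 s.

2.06 × 10^4 s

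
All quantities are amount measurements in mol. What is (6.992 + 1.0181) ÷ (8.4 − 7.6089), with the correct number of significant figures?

1 × 10^1

6.992 + 1.0181 = 8.0101, limited to 3 d.p. → 4 s.f.; 8.4 − 7.6089 = 0.7911, limited to 1 d.p. → 1 s.f.
Carrying full precision, 8.0101 ÷ 0.7911 = 10.1252686133…; keep min(4, 1) = 1 s.f.
Rounded to 1 significant figure: 1 × 10^1.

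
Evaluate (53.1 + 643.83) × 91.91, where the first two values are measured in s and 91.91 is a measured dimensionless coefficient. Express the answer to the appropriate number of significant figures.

53.1 s + 643.83 s = 696.93 s; the sum is limited to 1 decimal place (4 s.f.).
Carrying full precision, 696.93 × 91.91 = 64054.8363 s; 91.91 has 4 s.f., so the result keeps min(4, 4) = 4 s.f.
Rounded to 4 significant figures: 6.405 × 10^4 s.

6.405 × 10^4 s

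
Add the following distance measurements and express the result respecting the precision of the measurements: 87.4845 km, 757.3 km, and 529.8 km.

87.4845 km + 757.3 km + 529.8 km = 1374.5845 km.
Addition/subtraction keeps the fewest decimal places: 87.4845 → 4 decimal places, 757.3 → 1 decimal place, 529.8 → 1 decimal place; limit is 1.
Rounded to 1 decimal place: 1.3746 × 10^3 km.

1.3746 × 10^3 km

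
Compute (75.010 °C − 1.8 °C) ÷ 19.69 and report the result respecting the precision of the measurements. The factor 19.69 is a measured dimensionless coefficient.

3.72 °C

75.010 °C − 1.8 °C = 73.210 °C; the difference is limited to 1 decimal place (3 s.f.).
Carrying full precision, 73.210 ÷ 19.69 = 3.71813103098… °C; 19.69 has 4 s.f., so the result keeps min(3, 4) = 3 s.f.
Rounded to 3 significant figures: 3.72 °C.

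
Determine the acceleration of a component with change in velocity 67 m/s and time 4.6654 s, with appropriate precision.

acceleration = 67 m/s ÷ 4.6654 s = 14.3610408539… m/s².
67 has 2 significant figures; 4.6654 has 5.
Division/multiplication keeps the fewest: 2 significant figures.
Rounded: 14 m/s².

14 m/s²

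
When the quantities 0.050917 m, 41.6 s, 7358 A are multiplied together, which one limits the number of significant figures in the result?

0.050917 m → 5 s.f.; 41.6 s → 3 s.f.; 7358 A → 4 s.f.
The fewest is 3 significant figures, from 41.6 s.

41.6 s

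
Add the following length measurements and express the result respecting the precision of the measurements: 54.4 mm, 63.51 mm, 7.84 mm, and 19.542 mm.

145.3 mm

54.4 mm + 63.51 mm + 7.84 mm + 19.542 mm = 145.292 mm.
Addition/subtraction keeps the fewest decimal places: 54.4 → 1 decimal place, 63.51 → 2 decimal places, 7.84 → 2 decimal places, 19.542 → 3 decimal places; limit is 1.
Rounded to 1 decimal place: 145.3 mm.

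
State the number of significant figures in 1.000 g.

4

1.000: trailing zeros after a decimal point are significant.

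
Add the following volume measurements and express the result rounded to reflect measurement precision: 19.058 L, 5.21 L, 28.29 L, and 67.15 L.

19.058 L + 5.21 L + 28.29 L + 67.15 L = 119.708 L.
Addition/subtraction keeps the fewest decimal places: 19.058 → 3 decimal places, 5.21 → 2 decimal places, 28.29 → 2 decimal places, 67.15 → 2 decimal places; limit is 2.
Rounded to 2 decimal places: 1.1971 × 10² L.

1.1971 × 10² L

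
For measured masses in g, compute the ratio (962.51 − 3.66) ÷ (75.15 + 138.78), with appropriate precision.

4.4821

962.51 − 3.66 = 958.85, limited to 2 d.p. → 5 s.f.; 75.15 + 138.78 = 213.93, limited to 2 d.p. → 5 s.f.
Carrying full precision, 958.85 ÷ 213.93 = 4.48207357547…; keep min(5, 5) = 5 s.f.
Rounded to 5 significant figures: 4.4821.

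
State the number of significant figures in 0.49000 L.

0.49000: leading zeros are not significant; trailing zeros after a decimal point are significant.

5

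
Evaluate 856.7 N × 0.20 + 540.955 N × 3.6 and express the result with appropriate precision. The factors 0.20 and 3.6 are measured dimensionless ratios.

856.7 × 0.20 = 171.34 → 1.7 × 10² N (2 s.f., last digit at the 10^1 place).
540.955 × 3.6 = 1947.438 → 1.9 × 10³ N (2 s.f., last digit at the 10^2 place).
Sum: 2118.778 N; keep the coarser place, 10^2.
Result: 2.1 × 10³ N.

2.1 × 10³ N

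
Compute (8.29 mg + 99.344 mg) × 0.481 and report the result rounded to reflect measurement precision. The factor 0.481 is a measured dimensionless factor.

51.8 mg

8.29 mg + 99.344 mg = 107.634 mg; the sum is limited to 2 decimal places (5 s.f.).
Carrying full precision, 107.634 × 0.481 = 51.771954 mg; 0.481 has 3 s.f., so the result keeps min(5, 3) = 3 s.f.
Rounded to 3 significant figures: 51.8 mg.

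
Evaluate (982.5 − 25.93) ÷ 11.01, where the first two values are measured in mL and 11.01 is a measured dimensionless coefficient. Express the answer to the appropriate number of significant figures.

982.5 mL − 25.93 mL = 956.57 mL; the difference is limited to 1 decimal place (4 s.f.).
Carrying full precision, 956.57 ÷ 11.01 = 86.8819255223… mL; 11.01 has 4 s.f., so the result keeps min(4, 4) = 4 s.f.
Rounded to 4 significant figures: 86.88 mL.

86.88 mL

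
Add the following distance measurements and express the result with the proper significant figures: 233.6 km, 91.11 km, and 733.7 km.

1.0584 × 10³ km

233.6 km + 91.11 km + 733.7 km = 1058.41 km.
Addition/subtraction keeps the fewest decimal places: 233.6 → 1 decimal place, 91.11 → 2 decimal places, 733.7 → 1 decimal place; limit is 1.
Rounded to 1 decimal place: 1.0584 × 10³ km.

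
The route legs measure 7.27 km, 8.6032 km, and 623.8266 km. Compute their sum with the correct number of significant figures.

7.27 km + 8.6032 km + 623.8266 km = 639.6998 km.
Addition/subtraction keeps the fewest decimal places: 7.27 → 2 decimal places, 8.6032 → 4 decimal places, 623.8266 → 4 decimal places; limit is 2.
Rounded to 2 decimal places: 639.70 km.

639.70 km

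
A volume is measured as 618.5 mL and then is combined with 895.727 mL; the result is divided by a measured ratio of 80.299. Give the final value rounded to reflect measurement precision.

18.857 mL

618.5 mL + 895.727 mL = 1514.227 mL; the sum is limited to 1 decimal place (5 s.f.).
Carrying full precision, 1514.227 ÷ 80.299 = 18.857358124… mL; 80.299 has 5 s.f., so the result keeps min(5, 5) = 5 s.f.
Rounded to 5 significant figures: 18.857 mL.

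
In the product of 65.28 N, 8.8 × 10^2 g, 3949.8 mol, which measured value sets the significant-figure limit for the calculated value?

8.8 × 10^2 g

65.28 N → 4 s.f.; 8.8 × 10^2 g → 2 s.f.; 3949.8 mol → 5 s.f.
The fewest is 2 significant figures, from 8.8 × 10^2 g.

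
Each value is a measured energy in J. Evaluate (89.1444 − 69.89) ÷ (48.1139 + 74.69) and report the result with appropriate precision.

0.1568

89.1444 − 69.89 = 19.2544, limited to 2 d.p. → 4 s.f.; 48.1139 + 74.69 = 122.8039, limited to 2 d.p. → 5 s.f.
Carrying full precision, 19.2544 ÷ 122.8039 = 0.156789808793…; keep min(4, 5) = 4 s.f.
Rounded to 4 significant figures: 0.1568.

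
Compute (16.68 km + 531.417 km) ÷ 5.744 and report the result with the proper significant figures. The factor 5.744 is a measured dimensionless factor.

16.68 km + 531.417 km = 548.097 km; the sum is limited to 2 decimal places (5 s.f.).
Carrying full precision, 548.097 ÷ 5.744 = 95.4207869081… km; 5.744 has 4 s.f., so the result keeps min(5, 4) = 4 s.f.
Rounded to 4 significant figures: 95.42 km.

95.42 km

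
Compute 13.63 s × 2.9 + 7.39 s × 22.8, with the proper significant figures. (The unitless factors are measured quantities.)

208 s

13.63 × 2.9 = 39.527 → 40. s (2 s.f., last digit at the 10^0 place).
7.39 × 22.8 = 168.492 → 168 s (3 s.f., last digit at the 10^0 place).
Sum: 208.019 s; keep the coarser place, 10^0.
Result: 208 s.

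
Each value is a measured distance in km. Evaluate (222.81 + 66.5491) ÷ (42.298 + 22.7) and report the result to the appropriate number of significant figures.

222.81 + 66.5491 = 289.3591, limited to 2 d.p. → 5 s.f.; 42.298 + 22.7 = 64.998, limited to 1 d.p. → 3 s.f.
Carrying full precision, 289.3591 ÷ 64.998 = 4.45181544048…; keep min(5, 3) = 3 s.f.
Rounded to 3 significant figures: 4.45.

4.45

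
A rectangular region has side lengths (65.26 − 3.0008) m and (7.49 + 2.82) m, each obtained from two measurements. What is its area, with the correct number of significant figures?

641.9 m²

65.26 − 3.0008 = 62.2592, limited to 2 d.p. → 4 s.f.; 7.49 + 2.82 = 10.31, limited to 2 d.p. → 4 s.f.
Carrying full precision, 62.2592 × 10.31 = 641.892352; keep min(4, 4) = 4 s.f.
Rounded to 4 significant figures: 641.9 m².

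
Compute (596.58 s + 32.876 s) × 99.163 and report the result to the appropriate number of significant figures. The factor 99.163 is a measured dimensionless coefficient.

62419 s

596.58 s + 32.876 s = 629.456 s; the sum is limited to 2 decimal places (5 s.f.).
Carrying full precision, 629.456 × 99.163 = 62418.745328 s; 99.163 has 5 s.f., so the result keeps min(5, 5) = 5 s.f.
Rounded to 5 significant figures: 62419 s.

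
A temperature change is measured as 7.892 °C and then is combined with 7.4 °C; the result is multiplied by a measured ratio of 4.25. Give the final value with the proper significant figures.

7.892 °C + 7.4 °C = 15.292 °C; the sum is limited to 1 decimal place (3 s.f.).
Carrying full precision, 15.292 × 4.25 = 64.991 °C; 4.25 has 3 s.f., so the result keeps min(3, 3) = 3 s.f.
Rounded to 3 significant figures: 65.0 °C.

65.0 °C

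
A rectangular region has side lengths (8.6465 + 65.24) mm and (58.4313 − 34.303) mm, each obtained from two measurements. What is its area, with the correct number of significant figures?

1783 mm²

8.6465 + 65.24 = 73.8865, limited to 2 d.p. → 4 s.f.; 58.4313 − 34.303 = 24.1283, limited to 3 d.p. → 5 s.f.
Carrying full precision, 73.8865 × 24.1283 = 1782.75563795; keep min(4, 5) = 4 s.f.
Rounded to 4 significant figures: 1783 mm².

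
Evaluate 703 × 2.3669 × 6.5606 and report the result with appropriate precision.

703 × 2.3669 × 6.5606 = 10916.3837504…
Multiplication/division keeps the fewest significant figures: 703 → 3 s.f., 2.3669 → 5 s.f., 6.5606 → 5 s.f.; limit is 3.
Rounded to 3 significant figures: 1.09 × 10^4.

1.09 × 10^4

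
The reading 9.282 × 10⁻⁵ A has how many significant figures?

4

9.282 × 10⁻⁵: in scientific notation every digit of the coefficient is significant.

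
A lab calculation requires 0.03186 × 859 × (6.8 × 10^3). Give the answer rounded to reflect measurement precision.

0.03186 × 859 × (6.8 × 10^3) = 186100.632
Multiplication/division keeps the fewest significant figures: 0.03186 → 4 s.f., 859 → 3 s.f., 6.8 × 10^3 → 2 s.f.; limit is 2.
Rounded to 2 significant figures: 1.9 × 10^5.

1.9 × 10^5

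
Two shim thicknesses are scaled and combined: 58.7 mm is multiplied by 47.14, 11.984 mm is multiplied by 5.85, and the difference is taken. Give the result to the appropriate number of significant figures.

2.70 × 10^3 mm

58.7 × 47.14 = 2767.118 → 2.77 × 10^3 mm (3 s.f., last digit at the 10^1 place).
11.984 × 5.85 = 70.1064 → 70.1 mm (3 s.f., last digit at the 10^-1 place).
Difference: 2697.0116 mm; keep the coarser place, 10^1.
Result: 2.70 × 10^3 mm.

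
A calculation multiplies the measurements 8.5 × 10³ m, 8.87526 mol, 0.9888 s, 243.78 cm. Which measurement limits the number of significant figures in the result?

8.5 × 10³ m → 2 s.f.; 8.87526 mol → 6 s.f.; 0.9888 s → 4 s.f.; 243.78 cm → 5 s.f.
The fewest is 2 significant figures, from 8.5 × 10³ m.

8.5 × 10³ m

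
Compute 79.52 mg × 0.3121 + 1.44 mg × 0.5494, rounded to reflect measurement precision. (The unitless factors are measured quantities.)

25.61 mg

79.52 × 0.3121 = 24.818192 → 24.82 mg (4 s.f., last digit at the 10^-2 place).
1.44 × 0.5494 = 0.791136 → 0.791 mg (3 s.f., last digit at the 10^-3 place).
Sum: 25.609328 mg; keep the coarser place, 10^-2.
Result: 25.61 mg.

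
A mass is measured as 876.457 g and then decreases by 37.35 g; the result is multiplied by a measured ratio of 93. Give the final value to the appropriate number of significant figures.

876.457 g − 37.35 g = 839.107 g; the difference is limited to 2 decimal places (5 s.f.).
Carrying full precision, 839.107 × 93 = 78036.951 g; 93 has 2 s.f., so the result keeps min(5, 2) = 2 s.f.
Rounded to 2 significant figures: 7.8 × 10^4 g.

7.8 × 10^4 g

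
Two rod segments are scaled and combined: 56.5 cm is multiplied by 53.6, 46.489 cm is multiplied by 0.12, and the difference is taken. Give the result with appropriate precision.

56.5 × 53.6 = 3028.4 → 3.03 × 10³ cm (3 s.f., last digit at the 10^1 place).
46.489 × 0.12 = 5.57868 → 5.6 cm (2 s.f., last digit at the 10^-1 place).
Difference: 3022.82132 cm; keep the coarser place, 10^1.
Result: 3.02 × 10³ cm.

3.02 × 10³ cm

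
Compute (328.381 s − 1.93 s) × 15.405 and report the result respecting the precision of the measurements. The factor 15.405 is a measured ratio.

5.0290 × 10^3 s

328.381 s − 1.93 s = 326.451 s; the difference is limited to 2 decimal places (5 s.f.).
Carrying full precision, 326.451 × 15.405 = 5028.977655 s; 15.405 has 5 s.f., so the result keeps min(5, 5) = 5 s.f.
Rounded to 5 significant figures: 5.0290 × 10^3 s.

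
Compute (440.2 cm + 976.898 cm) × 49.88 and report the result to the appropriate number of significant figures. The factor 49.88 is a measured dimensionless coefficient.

7.068 × 10^4 cm

440.2 cm + 976.898 cm = 1417.098 cm; the sum is limited to 1 decimal place (5 s.f.).
Carrying full precision, 1417.098 × 49.88 = 70684.84824 cm; 49.88 has 4 s.f., so the result keeps min(5, 4) = 4 s.f.
Rounded to 4 significant figures: 7.068 × 10^4 cm.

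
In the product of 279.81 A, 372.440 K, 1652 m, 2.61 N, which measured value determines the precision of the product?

279.81 A → 5 s.f.; 372.440 K → 6 s.f.; 1652 m → 4 s.f.; 2.61 N → 3 s.f.
The fewest is 3 significant figures, from 2.61 N.

2.61 N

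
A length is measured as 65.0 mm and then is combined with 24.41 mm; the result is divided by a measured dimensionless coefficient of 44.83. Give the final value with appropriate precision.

1.99 mm

65.0 mm + 24.41 mm = 89.41 mm; the sum is limited to 1 decimal place (3 s.f.).
Carrying full precision, 89.41 ÷ 44.83 = 1.9944233772… mm; 44.83 has 4 s.f., so the result keeps min(3, 4) = 3 s.f.
Rounded to 3 significant figures: 1.99 mm.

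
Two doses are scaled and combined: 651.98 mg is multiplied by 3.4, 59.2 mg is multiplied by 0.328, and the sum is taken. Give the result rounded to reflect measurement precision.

651.98 × 3.4 = 2216.732 → 2.2 × 10^3 mg (2 s.f., last digit at the 10^2 place).
59.2 × 0.328 = 19.4176 → 19.4 mg (3 s.f., last digit at the 10^-1 place).
Sum: 2236.1496 mg; keep the coarser place, 10^2.
Result: 2.2 × 10^3 mg.

2.2 × 10^3 mg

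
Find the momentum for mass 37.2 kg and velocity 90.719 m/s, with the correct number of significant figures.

momentum = 37.2 kg × 90.719 m/s = 3374.7468 kg·m/s.
37.2 has 3 significant figures; 90.719 has 5.
Division/multiplication keeps the fewest: 3 significant figures.
Rounded: 3.37 × 10³ kg·m/s.

3.37 × 10³ kg·m/s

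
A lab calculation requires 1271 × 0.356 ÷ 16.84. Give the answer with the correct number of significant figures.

1271 × 0.356 ÷ 16.84 = 26.8691211401…
Multiplication/division keeps the fewest significant figures: 1271 → 4 s.f., 0.356 → 3 s.f., 16.84 → 4 s.f.; limit is 3.
Rounded to 3 significant figures: 26.9.

26.9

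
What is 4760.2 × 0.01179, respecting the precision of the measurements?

4760.2 × 0.01179 = 56.122758
Multiplication/division keeps the fewest significant figures: 4760.2 → 5 s.f., 0.01179 → 4 s.f.; limit is 4.
Rounded to 4 significant figures: 56.12.

56.12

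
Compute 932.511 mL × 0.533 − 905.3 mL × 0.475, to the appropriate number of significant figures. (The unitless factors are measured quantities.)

932.511 × 0.533 = 497.028363 → 497 mL (3 s.f., last digit at the 10^0 place).
905.3 × 0.475 = 430.0175 → 430. mL (3 s.f., last digit at the 10^0 place).
Difference: 67.010863 mL; keep the coarser place, 10^0.
Result: 67 mL.

67 mL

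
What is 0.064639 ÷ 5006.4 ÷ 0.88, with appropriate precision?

1.5 × 10^-5

0.064639 ÷ 5006.4 ÷ 0.88 = 0.0000146719017839…
Multiplication/division keeps the fewest significant figures: 0.064639 → 5 s.f., 5006.4 → 5 s.f., 0.88 → 2 s.f.; limit is 2.
Rounded to 2 significant figures: 1.5 × 10^-5.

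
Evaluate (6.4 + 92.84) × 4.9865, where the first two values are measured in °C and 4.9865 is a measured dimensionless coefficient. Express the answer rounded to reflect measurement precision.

6.4 °C + 92.84 °C = 99.24 °C; the sum is limited to 1 decimal place (3 s.f.).
Carrying full precision, 99.24 × 4.9865 = 494.86026 °C; 4.9865 has 5 s.f., so the result keeps min(3, 5) = 3 s.f.
Rounded to 3 significant figures: 495 °C.

495 °C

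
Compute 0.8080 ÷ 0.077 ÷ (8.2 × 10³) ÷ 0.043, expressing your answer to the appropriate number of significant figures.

0.8080 ÷ 0.077 ÷ (8.2 × 10³) ÷ 0.043 = 0.0297603700894…
Multiplication/division keeps the fewest significant figures: 0.8080 → 4 s.f., 0.077 → 2 s.f., 8.2 × 10³ → 2 s.f., 0.043 → 2 s.f.; limit is 2.
Rounded to 2 significant figures: 0.030.

0.030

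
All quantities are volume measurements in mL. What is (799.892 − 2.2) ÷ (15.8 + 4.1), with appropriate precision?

799.892 − 2.2 = 797.692, limited to 1 d.p. → 4 s.f.; 15.8 + 4.1 = 19.9, limited to 1 d.p. → 3 s.f.
Carrying full precision, 797.692 ÷ 19.9 = 40.0850251256…; keep min(4, 3) = 3 s.f.
Rounded to 3 significant figures: 40.1.

40.1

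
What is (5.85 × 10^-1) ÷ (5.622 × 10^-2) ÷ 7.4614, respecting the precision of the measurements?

1.39

(5.85 × 10^-1) ÷ (5.622 × 10^-2) ÷ 7.4614 = 1.39458407624…
Multiplication/division keeps the fewest significant figures: 5.85 × 10^-1 → 3 s.f., 5.622 × 10^-2 → 4 s.f., 7.4614 → 5 s.f.; limit is 3.
Rounded to 3 significant figures: 1.39.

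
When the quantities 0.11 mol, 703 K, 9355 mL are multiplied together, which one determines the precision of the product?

0.11 mol → 2 s.f.; 703 K → 3 s.f.; 9355 mL → 4 s.f.
The fewest is 2 significant figures, from 0.11 mol.

0.11 mol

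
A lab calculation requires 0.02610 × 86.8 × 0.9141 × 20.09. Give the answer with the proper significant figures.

0.02610 × 86.8 × 0.9141 × 20.09 = 41.6038841341…
Multiplication/division keeps the fewest significant figures: 0.02610 → 4 s.f., 86.8 → 3 s.f., 0.9141 → 4 s.f., 20.09 → 4 s.f.; limit is 3.
Rounded to 3 significant figures: 41.6.

41.6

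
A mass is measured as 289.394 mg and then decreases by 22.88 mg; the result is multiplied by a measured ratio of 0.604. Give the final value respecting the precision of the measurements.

161 mg

289.394 mg − 22.88 mg = 266.514 mg; the difference is limited to 2 decimal places (5 s.f.).
Carrying full precision, 266.514 × 0.604 = 160.974456 mg; 0.604 has 3 s.f., so the result keeps min(5, 3) = 3 s.f.
Rounded to 3 significant figures: 161 mg.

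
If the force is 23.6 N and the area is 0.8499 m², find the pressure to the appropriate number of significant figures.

pressure = 23.6 N ÷ 0.8499 m² = 27.7679727027… Pa.
23.6 has 3 significant figures; 0.8499 has 4.
Division/multiplication keeps the fewest: 3 significant figures.
Rounded: 27.8 Pa.

27.8 Pa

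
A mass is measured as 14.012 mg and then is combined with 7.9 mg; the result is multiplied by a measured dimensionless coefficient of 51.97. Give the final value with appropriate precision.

1.14 × 10³ mg

14.012 mg + 7.9 mg = 21.912 mg; the sum is limited to 1 decimal place (3 s.f.).
Carrying full precision, 21.912 × 51.97 = 1138.76664 mg; 51.97 has 4 s.f., so the result keeps min(3, 4) = 3 s.f.
Rounded to 3 significant figures: 1.14 × 10³ mg.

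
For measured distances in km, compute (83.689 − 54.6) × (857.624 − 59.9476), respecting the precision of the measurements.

2.32 × 10^4 km²

83.689 − 54.6 = 29.089, limited to 1 d.p. → 3 s.f.; 857.624 − 59.9476 = 797.6764, limited to 3 d.p. → 6 s.f.
Carrying full precision, 29.089 × 797.6764 = 23203.6087996; keep min(3, 6) = 3 s.f.
Rounded to 3 significant figures: 2.32 × 10^4 km².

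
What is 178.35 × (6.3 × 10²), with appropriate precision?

178.35 × (6.3 × 10²) = 112360.5
Multiplication/division keeps the fewest significant figures: 178.35 → 5 s.f., 6.3 × 10² → 2 s.f.; limit is 2.
Rounded to 2 significant figures: 1.1 × 10⁵.

1.1 × 10⁵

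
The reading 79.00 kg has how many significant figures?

4

79.00: trailing zeros after a decimal point are significant.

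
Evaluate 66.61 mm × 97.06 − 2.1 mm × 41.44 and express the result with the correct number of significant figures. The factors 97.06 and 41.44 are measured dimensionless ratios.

6378 mm

66.61 × 97.06 = 6465.1666 → 6465 mm (4 s.f., last digit at the 10^0 place).
2.1 × 41.44 = 87.024 → 87 mm (2 s.f., last digit at the 10^0 place).
Difference: 6378.1426 mm; keep the coarser place, 10^0.
Result: 6378 mm.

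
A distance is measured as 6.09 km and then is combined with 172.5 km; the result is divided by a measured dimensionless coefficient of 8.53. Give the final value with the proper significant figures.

6.09 km + 172.5 km = 178.59 km; the sum is limited to 1 decimal place (4 s.f.).
Carrying full precision, 178.59 ÷ 8.53 = 20.9366940211… km; 8.53 has 3 s.f., so the result keeps min(4, 3) = 3 s.f.
Rounded to 3 significant figures: 20.9 km.

20.9 km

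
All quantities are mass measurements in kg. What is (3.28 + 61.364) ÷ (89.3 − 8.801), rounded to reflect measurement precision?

8.03 × 10⁻¹

3.28 + 61.364 = 64.644, limited to 2 d.p. → 4 s.f.; 89.3 − 8.801 = 80.499, limited to 1 d.p. → 3 s.f.
Carrying full precision, 64.644 ÷ 80.499 = 0.803041031566…; keep min(4, 3) = 3 s.f.
Rounded to 3 significant figures: 8.03 × 10⁻¹.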